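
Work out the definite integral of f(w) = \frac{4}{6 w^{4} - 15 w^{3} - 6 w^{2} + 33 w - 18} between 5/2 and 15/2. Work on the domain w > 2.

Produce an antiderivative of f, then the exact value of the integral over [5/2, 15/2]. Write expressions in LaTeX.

Factor the denominator (3 \left(w - 2\right) \left(w - 1\right)^{2} \left(2 w + 3\right)) and decompose: f = - \frac{32}{525 \left(2 w + 3\right)} - \frac{4}{25 \left(w - 1\right)} - \frac{4}{15 \left(w - 1\right)^{2}} + \frac{4}{21 \left(w - 2\right)}; each piece integrates to a log, atan, or power term.
F(w) = \frac{100 w \log{\left(w - 2 \right)} - 84 w \log{\left(w - 1 \right)} - 16 w \log{\left(w + \frac{3}{2} \right)} - 100 \log{\left(w - 2 \right)} + 84 \log{\left(w - 1 \right)} + 16 \log{\left(w + \frac{3}{2} \right)} + 140}{525 w - 525} is an antiderivative of f.
Check: d/dw[\frac{100 w \log{\left(w - 2 \right)} - 84 w \log{\left(w - 1 \right)} - 16 w \log{\left(w + \frac{3}{2} \right)} - 100 \log{\left(w - 2 \right)} + 84 \log{\left(w - 1 \right)} + 16 \log{\left(w + \frac{3}{2} \right)} + 140}{525 w - 525}] = \frac{4}{6 w^{4} - 15 w^{3} - 6 w^{2} + 33 w - 18} = f(w).
F(15/2) = - \frac{4 \log{\left(\frac{13}{2} \right)}}{25} - \frac{16 \log{\left(9 \right)}}{525} + \frac{8}{195} + \frac{4 \log{\left(\frac{11}{2} \right)}}{21}; F(5/2) = - \frac{4 \log{\left(2 \right)}}{21} - \frac{4 \log{\left(\frac{3}{2} \right)}}{25} - \frac{16 \log{\left(4 \right)}}{525} + \frac{8}{45}.
Integral = F(15/2) - F(5/2) = - \frac{4 \log{\left(\frac{13}{2} \right)}}{25} - \frac{16}{117} - \frac{16 \log{\left(9 \right)}}{525} + \frac{16 \log{\left(4 \right)}}{525} + \frac{4 \log{\left(\frac{3}{2} \right)}}{25} + \frac{4 \log{\left(2 \right)}}{21} + \frac{4 \log{\left(\frac{11}{2} \right)}}{21}.

Antiderivative: F(w) = \frac{100 w \log{\left(w - 2 \right)} - 84 w \log{\left(w - 1 \right)} - 16 w \log{\left(w + \frac{3}{2} \right)} - 100 \log{\left(w - 2 \right)} + 84 \log{\left(w - 1 \right)} + 16 \log{\left(w + \frac{3}{2} \right)} + 140}{525 w - 525}; value = - \frac{4 \log{\left(\frac{13}{2} \right)}}{25} - \frac{16}{117} - \frac{16 \log{\left(9 \right)}}{525} + \frac{16 \log{\left(4 \right)}}{525} + \frac{4 \log{\left(\frac{3}{2} \right)}}{25} + \frac{4 \log{\left(2 \right)}}{21} + \frac{4 \log{\left(\frac{11}{2} \right)}}{21}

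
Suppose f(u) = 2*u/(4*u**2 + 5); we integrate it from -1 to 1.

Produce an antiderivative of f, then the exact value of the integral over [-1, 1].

Antiderivative: F(u) = log(2*u**2 + 5/2)/4; value = 0

The substitution w = 2*u**2 + 5/2 works: f is exactly (dF/dw)*(dw/du) for that inner function.
F(u) = log(2*u**2 + 5/2)/4 is an antiderivative of f.
Check: d/du[log(2*u**2 + 5/2)/4] = 2*u/(4*u**2 + 5) = f(u).
F(1) = log(9/2)/4; F(-1) = log(9/2)/4.
Integral = F(1) - F(-1) = 0.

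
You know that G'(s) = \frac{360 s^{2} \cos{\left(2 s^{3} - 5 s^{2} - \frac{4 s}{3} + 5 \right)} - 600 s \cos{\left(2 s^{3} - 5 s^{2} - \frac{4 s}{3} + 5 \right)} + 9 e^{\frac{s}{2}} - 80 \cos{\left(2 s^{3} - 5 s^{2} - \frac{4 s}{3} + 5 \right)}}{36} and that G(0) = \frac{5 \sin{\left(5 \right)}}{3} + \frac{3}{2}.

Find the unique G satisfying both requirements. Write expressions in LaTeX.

G(s) = \frac{e^{\frac{s}{2}}}{2} + \frac{5 \sin{\left(2 s^{3} - 5 s^{2} - \frac{4 s}{3} + 5 \right)}}{3} + 1

Check a candidate G(s) by differentiating: d/ds[G] must match the given G'(s).
A general antiderivative is \frac{e^{\frac{s}{2}}}{2} + \frac{5 \sin{\left(2 s^{3} - 5 s^{2} - \frac{4 s}{3} + 5 \right)}}{3} + C.
The condition gives C = \frac{5 \sin{\left(5 \right)}}{3} + \frac{3}{2} - (\frac{5 \sin{\left(5 \right)}}{3} + \frac{1}{2}) = 1.
So G(s) = \frac{e^{\frac{s}{2}}}{2} + \frac{5 \sin{\left(2 s^{3} - 5 s^{2} - \frac{4 s}{3} + 5 \right)}}{3} + 1.
Check: d/ds[\frac{e^{\frac{s}{2}}}{2} + \frac{5 \sin{\left(2 s^{3} - 5 s^{2} - \frac{4 s}{3} + 5 \right)}}{3} + 1] = 10 s^{2} \cos{\left(2 s^{3} - 5 s^{2} - \frac{4 s}{3} + 5 \right)} - \frac{50 s \cos{\left(2 s^{3} - 5 s^{2} - \frac{4 s}{3} + 5 \right)}}{3} + \frac{e^{\frac{s}{2}}}{4} - \frac{20 \cos{\left(2 s^{3} - 5 s^{2} - \frac{4 s}{3} + 5 \right)}}{9}, which equals G'(s).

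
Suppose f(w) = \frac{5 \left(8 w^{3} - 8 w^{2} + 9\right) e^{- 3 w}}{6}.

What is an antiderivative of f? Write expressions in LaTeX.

An antiderivative is F(w) = - \frac{20 w^{3} e^{- 3 w}}{9} - \frac{5 e^{- 3 w}}{2}.

f has the shape u'v + uv' for u = - \frac{20 w^{3}}{9} - \frac{5}{2} and v = e^{- 3 w} — it is the derivative of the product u*v.
Check: d/dw[- \frac{20 w^{3} e^{- 3 w}}{9} - \frac{5 e^{- 3 w}}{2}] = \frac{\left(40 w^{3} - 40 w^{2} + 45\right) e^{- 3 w}}{6}, which equals f(w).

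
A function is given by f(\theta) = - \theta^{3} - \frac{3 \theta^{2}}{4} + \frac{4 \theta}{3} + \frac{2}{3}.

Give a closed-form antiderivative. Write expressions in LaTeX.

The integrand splits into summands that can be handled one at a time.
Check: d/d\theta[- \frac{\theta \left(\theta + 1\right) \left(3 \theta^{2} - 8\right)}{12}] = - \theta^{3} - \frac{3 \theta^{2}}{4} + \frac{4 \theta}{3} + \frac{2}{3} = f(\theta).

An antiderivative is F(\theta) = - \frac{\theta \left(\theta + 1\right) \left(3 \theta^{2} - 8\right)}{12}.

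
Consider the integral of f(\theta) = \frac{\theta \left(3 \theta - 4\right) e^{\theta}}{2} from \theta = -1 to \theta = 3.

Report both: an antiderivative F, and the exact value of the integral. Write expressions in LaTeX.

Recognize the product-rule pattern: f = u'v + uv' with u = \frac{3 \theta^{2}}{2} - 5 \theta + 5, v = e^{\theta}, so integration by parts undoes it.
F(\theta) = \frac{3 \theta^{2} e^{\theta}}{2} - 5 \theta e^{\theta} + 5 e^{\theta} is an antiderivative of f.
Check: d/d\theta[\frac{3 \theta^{2} e^{\theta}}{2} - 5 \theta e^{\theta} + 5 e^{\theta}] = \frac{3 \theta^{2} e^{\theta}}{2} - 2 \theta e^{\theta}, which equals f(\theta).
F(3) = \frac{7 e^{3}}{2}; F(-1) = \frac{23}{2 e}.
Integral = F(3) - F(-1) = - \frac{23}{2 e} + \frac{7 e^{3}}{2}.

Antiderivative: F(\theta) = \frac{3 \theta^{2} e^{\theta}}{2} - 5 \theta e^{\theta} + 5 e^{\theta}; value = - \frac{23}{2 e} + \frac{7 e^{3}}{2}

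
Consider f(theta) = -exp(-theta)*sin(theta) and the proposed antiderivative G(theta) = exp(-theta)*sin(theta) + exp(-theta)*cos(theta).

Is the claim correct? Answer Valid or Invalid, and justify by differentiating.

d/dtheta[G] = -2*exp(-theta)*sin(theta)
d/dtheta[G] - f(theta) = -exp(-theta)*sin(theta) != 0.

Invalid: d/dtheta[G] - f = -exp(-theta)*sin(theta), which is not 0.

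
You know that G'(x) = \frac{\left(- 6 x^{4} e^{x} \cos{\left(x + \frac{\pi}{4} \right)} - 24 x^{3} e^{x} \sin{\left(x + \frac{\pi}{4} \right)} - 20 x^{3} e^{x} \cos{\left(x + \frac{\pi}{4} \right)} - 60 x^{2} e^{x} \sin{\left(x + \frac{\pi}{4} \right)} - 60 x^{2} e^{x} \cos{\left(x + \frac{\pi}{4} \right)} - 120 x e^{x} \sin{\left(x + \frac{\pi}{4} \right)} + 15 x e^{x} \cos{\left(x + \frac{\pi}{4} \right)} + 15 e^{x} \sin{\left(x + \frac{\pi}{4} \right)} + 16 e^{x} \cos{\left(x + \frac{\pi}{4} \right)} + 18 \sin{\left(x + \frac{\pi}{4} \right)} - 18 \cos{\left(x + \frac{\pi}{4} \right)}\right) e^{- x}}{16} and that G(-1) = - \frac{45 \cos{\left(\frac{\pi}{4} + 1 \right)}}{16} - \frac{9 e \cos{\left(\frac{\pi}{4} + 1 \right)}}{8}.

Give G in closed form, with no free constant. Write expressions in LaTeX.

G(x) = \frac{\left(- 6 x^{4} e^{x} - 20 x^{3} e^{x} - 60 x^{2} e^{x} + 15 x e^{x} + 16 e^{x} - 18\right) e^{- x} \sin{\left(x + \frac{\pi}{4} \right)}}{16}

G'(x) has the shape u'v + uv' for u = - \frac{3 x^{4}}{8} - \frac{5 x^{3}}{4} - \frac{15 x^{2}}{4} + \frac{15 x}{16} + 1 - \frac{9 e^{- x}}{8} and v = \sin{\left(x + \frac{\pi}{4} \right)} — it is the derivative of the product u*v.
A general antiderivative is \frac{3 \left(- \frac{x^{4}}{2} - \frac{5 x^{3}}{3} - 5 x^{2} + \frac{5 x}{4} + \frac{4}{3} - \frac{3 e^{- x}}{2}\right) \sin{\left(x + \frac{\pi}{4} \right)}}{4} + C.
The condition gives C = - \frac{45 \cos{\left(\frac{\pi}{4} + 1 \right)}}{16} - \frac{9 e \cos{\left(\frac{\pi}{4} + 1 \right)}}{8} - (- \frac{45 \cos{\left(\frac{\pi}{4} + 1 \right)}}{16} - \frac{9 e \cos{\left(\frac{\pi}{4} + 1 \right)}}{8}) = 0.
So G(x) = \frac{\left(- 6 x^{4} e^{x} - 20 x^{3} e^{x} - 60 x^{2} e^{x} + 15 x e^{x} + 16 e^{x} - 18\right) e^{- x} \sin{\left(x + \frac{\pi}{4} \right)}}{16}.
Check: d/dx[\frac{\left(- 6 x^{4} e^{x} - 20 x^{3} e^{x} - 60 x^{2} e^{x} + 15 x e^{x} + 16 e^{x} - 18\right) e^{- x} \sin{\left(x + \frac{\pi}{4} \right)}}{16}] = \frac{\left(- 6 x^{4} e^{x} \cos{\left(x + \frac{\pi}{4} \right)} - 24 x^{3} e^{x} \sin{\left(x + \frac{\pi}{4} \right)} - 20 x^{3} e^{x} \cos{\left(x + \frac{\pi}{4} \right)} - 60 x^{2} e^{x} \sin{\left(x + \frac{\pi}{4} \right)} - 60 x^{2} e^{x} \cos{\left(x + \frac{\pi}{4} \right)} - 120 x e^{x} \sin{\left(x + \frac{\pi}{4} \right)} + 15 x e^{x} \cos{\left(x + \frac{\pi}{4} \right)} + 15 e^{x} \sin{\left(x + \frac{\pi}{4} \right)} + 16 e^{x} \cos{\left(x + \frac{\pi}{4} \right)} + 18 \sin{\left(x + \frac{\pi}{4} \right)} - 18 \cos{\left(x + \frac{\pi}{4} \right)}\right) e^{- x}}{16} = G'(x).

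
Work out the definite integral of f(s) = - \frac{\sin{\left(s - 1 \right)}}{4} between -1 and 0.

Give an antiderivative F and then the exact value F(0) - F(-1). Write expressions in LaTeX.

Antiderivative: F(s) = \frac{\cos{\left(s - 1 \right)}}{4}; value = - \frac{\cos{\left(2 \right)}}{4} + \frac{\cos{\left(1 \right)}}{4}

Since d/ds undoes antidifferentiation here, F'(s) = f(s) is required of F(s).
F(s) = \frac{\cos{\left(s - 1 \right)}}{4} is an antiderivative of f.
Check: d/ds[\frac{\cos{\left(s - 1 \right)}}{4}] = - \frac{\sin{\left(s - 1 \right)}}{4} = f(s).
F(0) = \frac{\cos{\left(1 \right)}}{4}; F(-1) = \frac{\cos{\left(2 \right)}}{4}.
Integral = F(0) - F(-1) = - \frac{\cos{\left(2 \right)}}{4} + \frac{\cos{\left(1 \right)}}{4}.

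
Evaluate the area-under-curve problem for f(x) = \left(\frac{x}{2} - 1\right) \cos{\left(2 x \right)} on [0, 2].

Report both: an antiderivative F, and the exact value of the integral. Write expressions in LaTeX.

Whatever form F(x) takes, F'(x) = f(x) is non-negotiable.
F(x) = \frac{x \sin{\left(2 x \right)}}{4} - \frac{\sin{\left(2 x \right)}}{2} + \frac{\cos{\left(2 x \right)}}{8} is an antiderivative of f.
Check: d/dx[\frac{x \sin{\left(2 x \right)}}{4} - \frac{\sin{\left(2 x \right)}}{2} + \frac{\cos{\left(2 x \right)}}{8}] = \frac{x \cos{\left(2 x \right)}}{2} - \cos{\left(2 x \right)}, which equals f(x).
F(2) = \frac{\cos{\left(4 \right)}}{8}; F(0) = \frac{1}{8}.
Integral = F(2) - F(0) = - \frac{1}{8} + \frac{\cos{\left(4 \right)}}{8}.

Antiderivative: F(x) = \frac{x \sin{\left(2 x \right)}}{4} - \frac{\sin{\left(2 x \right)}}{2} + \frac{\cos{\left(2 x \right)}}{8}; value = - \frac{1}{8} + \frac{\cos{\left(4 \right)}}{8}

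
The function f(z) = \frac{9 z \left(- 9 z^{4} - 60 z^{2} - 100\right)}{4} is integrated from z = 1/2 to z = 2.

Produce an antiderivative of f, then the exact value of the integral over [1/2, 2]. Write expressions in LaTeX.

Antiderivative: F(z) = - \frac{27 z^{6}}{8} - \frac{135 z^{4}}{4} - \frac{225 z^{2}}{2}; value = - \frac{601965}{512}

The substitution u = - \frac{3 z^{2}}{2} - 5 works: f is exactly (dF/du)*(du/dz) for that inner function.
F(z) = - \frac{27 z^{6}}{8} - \frac{135 z^{4}}{4} - \frac{225 z^{2}}{2} is an antiderivative of f.
Check: d/dz[- \frac{27 z^{6}}{8} - \frac{135 z^{4}}{4} - \frac{225 z^{2}}{2}] = - \frac{81 z^{5}}{4} - 135 z^{3} - 225 z, which equals f(z).
F(2) = -1206; F(1/2) = - \frac{15507}{512}.
Integral = F(2) - F(1/2) = - \frac{601965}{512}.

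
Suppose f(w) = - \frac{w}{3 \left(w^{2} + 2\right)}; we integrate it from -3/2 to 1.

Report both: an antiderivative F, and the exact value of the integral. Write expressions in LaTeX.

Antiderivative: F(w) = - \frac{\log{\left(w^{2} + 2 \right)}}{6}; value = - \frac{\log{\left(3 \right)}}{6} + \frac{\log{\left(\frac{17}{4} \right)}}{6}

f matches the chain-rule pattern g'(h)*h' with inner function h(w) = w^{2} + 2; substituting u = h(w) collapses the integral.
F(w) = - \frac{\log{\left(w^{2} + 2 \right)}}{6} is an antiderivative of f.
Check: d/dw[- \frac{\log{\left(w^{2} + 2 \right)}}{6}] = - \frac{w}{3 w^{2} + 6}, which equals f(w).
F(1) = - \frac{\log{\left(3 \right)}}{6}; F(-3/2) = - \frac{\log{\left(\frac{17}{4} \right)}}{6}.
Integral = F(1) - F(-3/2) = - \frac{\log{\left(3 \right)}}{6} + \frac{\log{\left(\frac{17}{4} \right)}}{6}.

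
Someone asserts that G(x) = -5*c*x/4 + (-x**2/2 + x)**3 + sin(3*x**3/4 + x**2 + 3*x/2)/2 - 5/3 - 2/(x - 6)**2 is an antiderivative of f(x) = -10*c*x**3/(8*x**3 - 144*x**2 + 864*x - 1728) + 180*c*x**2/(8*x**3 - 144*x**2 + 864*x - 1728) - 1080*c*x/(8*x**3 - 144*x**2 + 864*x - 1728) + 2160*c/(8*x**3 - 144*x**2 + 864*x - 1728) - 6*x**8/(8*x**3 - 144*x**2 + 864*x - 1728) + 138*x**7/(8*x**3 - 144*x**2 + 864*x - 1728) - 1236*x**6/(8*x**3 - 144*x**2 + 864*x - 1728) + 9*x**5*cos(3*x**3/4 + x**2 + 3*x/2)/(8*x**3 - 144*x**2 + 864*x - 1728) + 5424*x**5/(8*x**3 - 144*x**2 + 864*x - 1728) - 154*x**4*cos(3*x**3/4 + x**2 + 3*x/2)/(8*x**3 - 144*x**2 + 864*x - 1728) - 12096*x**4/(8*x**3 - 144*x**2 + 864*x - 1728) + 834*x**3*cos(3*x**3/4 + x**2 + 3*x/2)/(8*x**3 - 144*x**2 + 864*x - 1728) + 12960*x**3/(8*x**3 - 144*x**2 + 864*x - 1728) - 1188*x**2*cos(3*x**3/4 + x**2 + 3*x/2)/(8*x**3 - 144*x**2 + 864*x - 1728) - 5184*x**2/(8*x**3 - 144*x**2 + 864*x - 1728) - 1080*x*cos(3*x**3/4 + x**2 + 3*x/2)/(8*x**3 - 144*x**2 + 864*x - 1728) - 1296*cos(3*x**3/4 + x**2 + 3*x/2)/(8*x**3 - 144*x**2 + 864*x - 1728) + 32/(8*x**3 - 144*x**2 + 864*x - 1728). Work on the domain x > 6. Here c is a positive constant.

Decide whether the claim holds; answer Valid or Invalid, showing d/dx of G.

Valid - the claim checks out under differentiation.

d/dx[G] = (-10*c*x**3 + 180*c*x**2 - 1080*c*x + 2160*c - 6*x**8 + 138*x**7 - 1236*x**6 + 9*x**5*cos(3*x**3/4 + x**2 + 3*x/2) + 5424*x**5 - 154*x**4*cos(3*x**3/4 + x**2 + 3*x/2) - 12096*x**4 + 834*x**3*cos(3*x**3/4 + x**2 + 3*x/2) + 12960*x**3 - 1188*x**2*cos(3*x**3/4 + x**2 + 3*x/2) - 5184*x**2 - 1080*x*cos(3*x**3/4 + x**2 + 3*x/2) - 1296*cos(3*x**3/4 + x**2 + 3*x/2) + 32)/(8*x**3 - 144*x**2 + 864*x - 1728)
This equals f(x) exactly, so the claim holds.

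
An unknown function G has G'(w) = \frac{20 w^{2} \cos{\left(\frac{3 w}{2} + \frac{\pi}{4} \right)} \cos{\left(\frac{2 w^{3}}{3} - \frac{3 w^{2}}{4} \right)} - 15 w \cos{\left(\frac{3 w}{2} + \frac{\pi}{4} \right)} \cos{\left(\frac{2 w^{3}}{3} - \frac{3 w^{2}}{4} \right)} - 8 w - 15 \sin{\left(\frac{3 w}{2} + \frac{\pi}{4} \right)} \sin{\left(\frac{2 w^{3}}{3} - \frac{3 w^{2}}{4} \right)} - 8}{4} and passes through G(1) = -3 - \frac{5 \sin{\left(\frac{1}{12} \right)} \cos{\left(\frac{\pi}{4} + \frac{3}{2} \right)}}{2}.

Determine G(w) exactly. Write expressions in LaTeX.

Whatever form G(w) takes, its d/dw must return the stated G'(w).
A general antiderivative is - w^{2} - 2 w + \frac{5 \sin{\left(\frac{2 w^{3}}{3} - \frac{3 w^{2}}{4} \right)} \cos{\left(\frac{3 w}{2} + \frac{\pi}{4} \right)}}{2} + C.
The condition gives C = -3 - \frac{5 \sin{\left(\frac{1}{12} \right)} \cos{\left(\frac{\pi}{4} + \frac{3}{2} \right)}}{2} - (-3 - \frac{5 \sin{\left(\frac{1}{12} \right)} \cos{\left(\frac{\pi}{4} + \frac{3}{2} \right)}}{2}) = 0.
So G(w) = - \frac{2 w^{2} + 4 w - 5 \sin{\left(\frac{2 w^{3}}{3} - \frac{3 w^{2}}{4} \right)} \cos{\left(\frac{3 w}{2} + \frac{\pi}{4} \right)}}{2}.
Check: d/dw[- \frac{2 w^{2} + 4 w - 5 \sin{\left(\frac{2 w^{3}}{3} - \frac{3 w^{2}}{4} \right)} \cos{\left(\frac{3 w}{2} + \frac{\pi}{4} \right)}}{2}] = 5 w^{2} \cos{\left(\frac{3 w}{2} + \frac{\pi}{4} \right)} \cos{\left(\frac{2 w^{3}}{3} - \frac{3 w^{2}}{4} \right)} - \frac{15 w \cos{\left(\frac{3 w}{2} + \frac{\pi}{4} \right)} \cos{\left(\frac{2 w^{3}}{3} - \frac{3 w^{2}}{4} \right)}}{4} - 2 w - \frac{15 \sin{\left(\frac{3 w}{2} + \frac{\pi}{4} \right)} \sin{\left(\frac{2 w^{3}}{3} - \frac{3 w^{2}}{4} \right)}}{4} - 2, which equals G'(w).

G(w) = - \frac{2 w^{2} + 4 w - 5 \sin{\left(\frac{2 w^{3}}{3} - \frac{3 w^{2}}{4} \right)} \cos{\left(\frac{3 w}{2} + \frac{\pi}{4} \right)}}{2}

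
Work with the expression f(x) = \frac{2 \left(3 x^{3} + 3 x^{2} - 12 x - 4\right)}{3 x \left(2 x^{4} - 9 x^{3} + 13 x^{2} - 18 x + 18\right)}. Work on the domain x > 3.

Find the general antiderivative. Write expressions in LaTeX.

Factor the denominator (3 x \left(x - 3\right) \left(2 x - 3\right) \left(x^{2} + 2\right)) and decompose: f = - \frac{2 \left(137 x + 180\right)}{561 \left(x^{2} + 2\right)} + \frac{164}{459 \left(2 x - 3\right)} + \frac{136}{297 \left(x - 3\right)} - \frac{4}{27 x}; each piece integrates to a log, atan, or power term.
Check: d/dx[- \frac{4 \log{\left(x \right)}}{27} + \frac{136 \log{\left(x - 3 \right)}}{297} + \frac{82 \log{\left(x - \frac{3}{2} \right)}}{459} - \frac{137 \log{\left(x^{2} + 2 \right)}}{561} - \frac{60 \sqrt{2} \operatorname{atan}{\left(\frac{\sqrt{2} x}{2} \right)}}{187}] = \frac{6 x^{3} + 6 x^{2} - 24 x - 8}{6 x^{5} - 27 x^{4} + 39 x^{3} - 54 x^{2} + 54 x}, which equals f(x).

F(x) = - \frac{4 \log{\left(x \right)}}{27} + \frac{136 \log{\left(x - 3 \right)}}{297} + \frac{82 \log{\left(x - \frac{3}{2} \right)}}{459} - \frac{137 \log{\left(x^{2} + 2 \right)}}{561} - \frac{60 \sqrt{2} \operatorname{atan}{\left(\frac{\sqrt{2} x}{2} \right)}}{187} + C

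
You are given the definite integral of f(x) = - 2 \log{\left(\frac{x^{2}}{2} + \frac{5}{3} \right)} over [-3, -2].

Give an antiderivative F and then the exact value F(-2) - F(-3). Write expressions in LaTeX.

Antiderivative: F(x) = \frac{2 \left(- 3 x \log{\left(\frac{x^{2}}{2} + \frac{5}{3} \right)} + 6 x - 2 \sqrt{30} \operatorname{atan}{\left(\frac{\sqrt{30} x}{10} \right)}\right)}{3}; value = - 6 \log{\left(\frac{37}{6} \right)} - \frac{4 \sqrt{30} \operatorname{atan}{\left(\frac{3 \sqrt{30}}{10} \right)}}{3} + 4 + 4 \log{\left(\frac{11}{3} \right)} + \frac{4 \sqrt{30} \operatorname{atan}{\left(\frac{\sqrt{30}}{5} \right)}}{3}

Since d/dx undoes antidifferentiation here, F'(x) = f(x) is required of F(x).
F(x) = \frac{2 \left(- 3 x \log{\left(\frac{x^{2}}{2} + \frac{5}{3} \right)} + 6 x - 2 \sqrt{30} \operatorname{atan}{\left(\frac{\sqrt{30} x}{10} \right)}\right)}{3} is an antiderivative of f.
Check: d/dx[\frac{2 \left(- 3 x \log{\left(\frac{x^{2}}{2} + \frac{5}{3} \right)} + 6 x - 2 \sqrt{30} \operatorname{atan}{\left(\frac{\sqrt{30} x}{10} \right)}\right)}{3}] = - 2 \log{\left(3 x^{2} + 10 \right)} + 2 \log{\left(6 \right)}, which equals f(x).
F(-2) = -8 + 4 \log{\left(\frac{11}{3} \right)} + \frac{4 \sqrt{30} \operatorname{atan}{\left(\frac{\sqrt{30}}{5} \right)}}{3}; F(-3) = -12 + \frac{4 \sqrt{30} \operatorname{atan}{\left(\frac{3 \sqrt{30}}{10} \right)}}{3} + 6 \log{\left(\frac{37}{6} \right)}.
Integral = F(-2) - F(-3) = - 6 \log{\left(\frac{37}{6} \right)} - \frac{4 \sqrt{30} \operatorname{atan}{\left(\frac{3 \sqrt{30}}{10} \right)}}{3} + 4 + 4 \log{\left(\frac{11}{3} \right)} + \frac{4 \sqrt{30} \operatorname{atan}{\left(\frac{\sqrt{30}}{5} \right)}}{3}.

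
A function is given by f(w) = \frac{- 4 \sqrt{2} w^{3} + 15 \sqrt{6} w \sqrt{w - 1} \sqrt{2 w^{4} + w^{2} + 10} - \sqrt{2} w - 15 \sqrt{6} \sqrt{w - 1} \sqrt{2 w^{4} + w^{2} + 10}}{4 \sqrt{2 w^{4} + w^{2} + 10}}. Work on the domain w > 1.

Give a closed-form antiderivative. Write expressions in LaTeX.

An antiderivative is F(w) = \frac{6 \sqrt{6} w^{2} \sqrt{w - 1} - 12 \sqrt{6} w \sqrt{w - 1} + 6 \sqrt{6} \sqrt{w - 1} - \sqrt{2} \sqrt{2 w^{4} + w^{2} + 10}}{4}.

Whatever form F(w) takes, F'(w) = f(w) is non-negotiable.
Check: d/dw[\frac{6 \sqrt{6} w^{2} \sqrt{w - 1} - 12 \sqrt{6} w \sqrt{w - 1} + 6 \sqrt{6} \sqrt{w - 1} - \sqrt{2} \sqrt{2 w^{4} + w^{2} + 10}}{4}] = \frac{- 4 \sqrt{2} w^{3} \sqrt{w - 1} + 15 \sqrt{6} w^{2} \sqrt{2 w^{4} + w^{2} + 10} - \sqrt{2} w \sqrt{w - 1} - 30 \sqrt{6} w \sqrt{2 w^{4} + w^{2} + 10} + 15 \sqrt{6} \sqrt{2 w^{4} + w^{2} + 10}}{4 \sqrt{w - 1} \sqrt{2 w^{4} + w^{2} + 10}}, which equals f(w).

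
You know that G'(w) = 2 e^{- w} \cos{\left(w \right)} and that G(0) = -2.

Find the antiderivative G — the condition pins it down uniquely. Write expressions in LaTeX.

G(w) = \left(- e^{w} + \sin{\left(w \right)} - \cos{\left(w \right)}\right) e^{- w}

A candidate passes only if d/dw[G] lands on the given G'(w) exactly.
A general antiderivative is e^{- w} \sin{\left(w \right)} - e^{- w} \cos{\left(w \right)} + C.
The condition gives C = -2 - (-1) = -1.
So G(w) = \left(- e^{w} + \sin{\left(w \right)} - \cos{\left(w \right)}\right) e^{- w}.
Check: d/dw[\left(- e^{w} + \sin{\left(w \right)} - \cos{\left(w \right)}\right) e^{- w}] = 2 e^{- w} \cos{\left(w \right)} = G'(w).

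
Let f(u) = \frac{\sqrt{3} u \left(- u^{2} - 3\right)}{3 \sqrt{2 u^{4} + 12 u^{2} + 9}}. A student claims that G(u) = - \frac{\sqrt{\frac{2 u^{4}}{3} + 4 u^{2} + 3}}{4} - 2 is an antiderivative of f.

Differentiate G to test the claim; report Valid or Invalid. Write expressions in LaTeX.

d/du[G] = \frac{- \sqrt{3} u^{3} - 3 \sqrt{3} u}{3 \sqrt{2 u^{4} + 12 u^{2} + 9}}
This equals f(u) exactly, so the claim holds.

Valid - the claim checks out under differentiation.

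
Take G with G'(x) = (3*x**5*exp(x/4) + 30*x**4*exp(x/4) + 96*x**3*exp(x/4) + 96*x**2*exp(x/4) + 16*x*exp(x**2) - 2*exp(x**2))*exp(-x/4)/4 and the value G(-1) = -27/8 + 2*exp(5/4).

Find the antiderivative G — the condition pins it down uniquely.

G(x) = x**6/8 + 3*x**5/2 + 6*x**4 + 8*x**3 + 2*exp(-x/4)*exp(x**2)

Whatever form G(x) takes, its d/dx must return the stated G'(x).
A general antiderivative is -(-x**2/2 - 2*x)**3 + 2*exp(x**2 - x/4) + C.
The condition gives C = -27/8 + 2*exp(5/4) - (-27/8 + 2*exp(5/4)) = 0.
So G(x) = x**6/8 + 3*x**5/2 + 6*x**4 + 8*x**3 + 2*exp(-x/4)*exp(x**2).
Check: d/dx[x**6/8 + 3*x**5/2 + 6*x**4 + 8*x**3 + 2*exp(-x/4)*exp(x**2)] = (3*x**5*exp(x/4) + 30*x**4*exp(x/4) + 96*x**3*exp(x/4) + 96*x**2*exp(x/4) + 16*x*exp(x**2) - 2*exp(x**2))*exp(-x/4)/4 = G'(x).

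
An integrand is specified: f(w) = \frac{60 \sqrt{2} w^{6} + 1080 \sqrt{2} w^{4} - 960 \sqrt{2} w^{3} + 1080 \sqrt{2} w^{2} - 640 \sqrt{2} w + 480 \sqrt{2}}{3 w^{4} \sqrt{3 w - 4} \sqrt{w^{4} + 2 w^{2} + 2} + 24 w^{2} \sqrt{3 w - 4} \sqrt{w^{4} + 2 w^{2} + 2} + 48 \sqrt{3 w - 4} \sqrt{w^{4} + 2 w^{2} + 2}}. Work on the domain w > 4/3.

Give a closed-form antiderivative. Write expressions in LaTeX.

Recover f(w) by differentiating a candidate F(w); any mismatch rules it out.
Check: d/dw[\frac{40 \sqrt{2} \sqrt{3 w - 4} \sqrt{w^{4} + 2 w^{2} + 2}}{3 \left(w^{2} + 4\right)}] = \frac{60 \sqrt{2} w^{6} + 1080 \sqrt{2} w^{4} - 960 \sqrt{2} w^{3} + 1080 \sqrt{2} w^{2} - 640 \sqrt{2} w + 480 \sqrt{2}}{3 w^{4} \sqrt{3 w - 4} \sqrt{w^{4} + 2 w^{2} + 2} + 24 w^{2} \sqrt{3 w - 4} \sqrt{w^{4} + 2 w^{2} + 2} + 48 \sqrt{3 w - 4} \sqrt{w^{4} + 2 w^{2} + 2}} = f(w).

An antiderivative is F(w) = \frac{40 \sqrt{2} \sqrt{3 w - 4} \sqrt{w^{4} + 2 w^{2} + 2}}{3 \left(w^{2} + 4\right)}.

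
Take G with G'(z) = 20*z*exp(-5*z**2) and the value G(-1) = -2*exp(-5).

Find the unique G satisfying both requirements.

The substitution u = -5*z**2 works: G'(z) is exactly (dG/du)*(du/dz) for that inner function.
A general antiderivative is -2*exp(-5*z**2) + C.
The condition gives C = -2*exp(-5) - (-2*exp(-5)) = 0.
So G(z) = -2*exp(-5*z**2).
Check: d/dz[-2*exp(-5*z**2)] = 20*z*exp(-5*z**2) = G'(z).

G(z) = -2*exp(-5*z**2)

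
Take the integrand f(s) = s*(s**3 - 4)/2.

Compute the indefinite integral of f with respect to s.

Differentiate the proposed F(s) back; it has to land on f(s) exactly.
Check: d/ds[s**2*(s**3 - 10)/10] = s**4/2 - 2*s, which equals f(s).

F(s) = s**2*(s**3 - 10)/10 + C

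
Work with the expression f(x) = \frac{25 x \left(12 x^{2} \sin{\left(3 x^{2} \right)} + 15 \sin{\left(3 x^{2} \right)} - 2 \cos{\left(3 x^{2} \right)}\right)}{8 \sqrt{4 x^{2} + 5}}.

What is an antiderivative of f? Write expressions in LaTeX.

An antiderivative is F(x) = - \frac{25 \sqrt{4 x^{2} + 5} \cos{\left(3 x^{2} \right)}}{16}.

Recognize the product-rule pattern: f = u'v + uv' with u = - \frac{25 \sqrt{4 x^{2} + 5}}{16}, v = \cos{\left(3 x^{2} \right)}, so integration by parts undoes it.
Check: d/dx[- \frac{25 \sqrt{4 x^{2} + 5} \cos{\left(3 x^{2} \right)}}{16}] = \frac{300 x^{3} \sin{\left(3 x^{2} \right)} + 375 x \sin{\left(3 x^{2} \right)} - 50 x \cos{\left(3 x^{2} \right)}}{8 \sqrt{4 x^{2} + 5}}, which equals f(x).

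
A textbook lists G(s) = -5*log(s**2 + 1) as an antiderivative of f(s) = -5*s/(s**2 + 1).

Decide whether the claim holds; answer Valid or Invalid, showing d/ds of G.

d/ds[G] = -10*s/(s**2 + 1)
d/ds[G] - f(s) = -5*s/(s**2 + 1) != 0.

Invalid: d/ds[G] - f = -5*s/(s**2 + 1), which is not 0.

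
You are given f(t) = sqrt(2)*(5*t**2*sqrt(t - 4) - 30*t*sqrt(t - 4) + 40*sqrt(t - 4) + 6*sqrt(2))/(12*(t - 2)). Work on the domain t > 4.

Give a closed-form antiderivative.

Differentiate the proposed F(t) back; it has to land on f(t) exactly.
Check: d/dt[(sqrt(2)*(t - 4)**(5/2) + 6*log(3*t/2 - 3))/6] = (5*sqrt(2)*t**2*sqrt(t - 4) - 30*sqrt(2)*t*sqrt(t - 4) + 40*sqrt(2)*sqrt(t - 4) + 12)/(12*t - 24), which equals f(t).

An antiderivative is F(t) = (sqrt(2)*(t - 4)**(5/2) + 6*log(3*t/2 - 3))/6.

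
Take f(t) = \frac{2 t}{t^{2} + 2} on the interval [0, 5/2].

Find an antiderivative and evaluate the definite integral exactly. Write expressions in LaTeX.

f matches the chain-rule pattern g'(h)*h' with inner function h(t) = 2 t^{2} + 4; substituting u = h(t) collapses the integral.
F(t) = \log{\left(2 t^{2} + 4 \right)} is an antiderivative of f.
Check: d/dt[\log{\left(2 t^{2} + 4 \right)}] = \frac{2 t}{t^{2} + 2} = f(t).
F(5/2) = \log{\left(\frac{33}{2} \right)}; F(0) = \log{\left(4 \right)}.
Integral = F(5/2) - F(0) = - \log{\left(4 \right)} + \log{\left(\frac{33}{2} \right)}.

Antiderivative: F(t) = \log{\left(2 t^{2} + 4 \right)}; value = - \log{\left(4 \right)} + \log{\left(\frac{33}{2} \right)}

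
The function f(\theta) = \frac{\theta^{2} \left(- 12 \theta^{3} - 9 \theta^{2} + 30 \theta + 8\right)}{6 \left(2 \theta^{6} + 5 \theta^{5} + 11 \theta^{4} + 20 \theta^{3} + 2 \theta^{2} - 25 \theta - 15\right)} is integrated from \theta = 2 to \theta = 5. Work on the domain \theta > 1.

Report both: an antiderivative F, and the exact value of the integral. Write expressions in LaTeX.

Antiderivative: F(\theta) = \frac{1479 \theta \log{\left(\theta - 1 \right)} - 62785 \theta \log{\left(\theta + 1 \right)} + 43416 \theta \log{\left(\theta + \frac{3}{2} \right)} - 22375 \theta \log{\left(\theta^{2} + 5 \right)} + 18790 \sqrt{5} \theta \operatorname{atan}{\left(\frac{\sqrt{5} \theta}{5} \right)} + 1479 \log{\left(\theta - 1 \right)} - 62785 \log{\left(\theta + 1 \right)} + 43416 \log{\left(\theta + \frac{3}{2} \right)} - 22375 \log{\left(\theta^{2} + 5 \right)} + 18790 \sqrt{5} \operatorname{atan}{\left(\frac{\sqrt{5} \theta}{5} \right)} - 16530}{62640 \theta + 62640}; value = - \frac{433 \log{\left(6 \right)}}{432} - \frac{4475 \log{\left(30 \right)}}{12528} - \frac{201 \log{\left(\frac{7}{2} \right)}}{290} - \frac{1879 \sqrt{5} \operatorname{atan}{\left(\frac{2 \sqrt{5}}{5} \right)}}{6264} + \frac{17 \log{\left(4 \right)}}{720} + \frac{19}{432} + \frac{1879 \sqrt{5} \operatorname{atan}{\left(\sqrt{5} \right)}}{6264} + \frac{4475 \log{\left(9 \right)}}{12528} + \frac{433 \log{\left(3 \right)}}{432} + \frac{201 \log{\left(\frac{13}{2} \right)}}{290}

The denominator factors as 6 \left(\theta - 1\right) \left(\theta + 1\right)^{2} \left(2 \theta + 3\right) \left(\theta^{2} + 5\right); partial fractions split f into directly integrable pieces: - \frac{5 \left(895 \theta - 1879\right)}{6264 \left(\theta^{2} + 5\right)} + \frac{201}{145 \left(2 \theta + 3\right)} - \frac{433}{432 \left(\theta + 1\right)} + \frac{19}{72 \left(\theta + 1\right)^{2}} + \frac{17}{720 \left(\theta - 1\right)}.
F(\theta) = \frac{1479 \theta \log{\left(\theta - 1 \right)} - 62785 \theta \log{\left(\theta + 1 \right)} + 43416 \theta \log{\left(\theta + \frac{3}{2} \right)} - 22375 \theta \log{\left(\theta^{2} + 5 \right)} + 18790 \sqrt{5} \theta \operatorname{atan}{\left(\frac{\sqrt{5} \theta}{5} \right)} + 1479 \log{\left(\theta - 1 \right)} - 62785 \log{\left(\theta + 1 \right)} + 43416 \log{\left(\theta + \frac{3}{2} \right)} - 22375 \log{\left(\theta^{2} + 5 \right)} + 18790 \sqrt{5} \operatorname{atan}{\left(\frac{\sqrt{5} \theta}{5} \right)} - 16530}{62640 \theta + 62640} is an antiderivative of f.
Check: d/d\theta[\frac{1479 \theta \log{\left(\theta - 1 \right)} - 62785 \theta \log{\left(\theta + 1 \right)} + 43416 \theta \log{\left(\theta + \frac{3}{2} \right)} - 22375 \theta \log{\left(\theta^{2} + 5 \right)} + 18790 \sqrt{5} \theta \operatorname{atan}{\left(\frac{\sqrt{5} \theta}{5} \right)} + 1479 \log{\left(\theta - 1 \right)} - 62785 \log{\left(\theta + 1 \right)} + 43416 \log{\left(\theta + \frac{3}{2} \right)} - 22375 \log{\left(\theta^{2} + 5 \right)} + 18790 \sqrt{5} \operatorname{atan}{\left(\frac{\sqrt{5} \theta}{5} \right)} - 16530}{62640 \theta + 62640}] = \frac{- 12 \theta^{5} - 9 \theta^{4} + 30 \theta^{3} + 8 \theta^{2}}{12 \theta^{6} + 30 \theta^{5} + 66 \theta^{4} + 120 \theta^{3} + 12 \theta^{2} - 150 \theta - 90}, which equals f(\theta).
F(5) = - \frac{433 \log{\left(6 \right)}}{432} - \frac{4475 \log{\left(30 \right)}}{12528} - \frac{19}{432} + \frac{17 \log{\left(4 \right)}}{720} + \frac{1879 \sqrt{5} \operatorname{atan}{\left(\sqrt{5} \right)}}{6264} + \frac{201 \log{\left(\frac{13}{2} \right)}}{290}; F(2) = - \frac{433 \log{\left(3 \right)}}{432} - \frac{4475 \log{\left(9 \right)}}{12528} - \frac{19}{216} + \frac{1879 \sqrt{5} \operatorname{atan}{\left(\frac{2 \sqrt{5}}{5} \right)}}{6264} + \frac{201 \log{\left(\frac{7}{2} \right)}}{290}.
Integral = F(5) - F(2) = - \frac{433 \log{\left(6 \right)}}{432} - \frac{4475 \log{\left(30 \right)}}{12528} - \frac{201 \log{\left(\frac{7}{2} \right)}}{290} - \frac{1879 \sqrt{5} \operatorname{atan}{\left(\frac{2 \sqrt{5}}{5} \right)}}{6264} + \frac{17 \log{\left(4 \right)}}{720} + \frac{19}{432} + \frac{1879 \sqrt{5} \operatorname{atan}{\left(\sqrt{5} \right)}}{6264} + \frac{4475 \log{\left(9 \right)}}{12528} + \frac{433 \log{\left(3 \right)}}{432} + \frac{201 \log{\left(\frac{13}{2} \right)}}{290}.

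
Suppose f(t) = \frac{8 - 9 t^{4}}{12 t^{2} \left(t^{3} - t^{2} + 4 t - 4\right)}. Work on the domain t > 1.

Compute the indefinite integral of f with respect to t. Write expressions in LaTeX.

Factor the denominator (12 t^{2} \left(t - 1\right) \left(t^{2} + 4\right)) and decompose: f = - \frac{17 \left(t + 1\right)}{30 \left(t^{2} + 4\right)} - \frac{1}{60 \left(t - 1\right)} - \frac{1}{6 t} - \frac{1}{6 t^{2}}; each piece integrates to a log, atan, or power term.
Check: d/dt[- \frac{\log{\left(t \right)}}{6} - \frac{\log{\left(t - 1 \right)}}{60} - \frac{17 \log{\left(t^{2} + 4 \right)}}{60} - \frac{17 \operatorname{atan}{\left(\frac{t}{2} \right)}}{60} + \frac{1}{6 t}] = \frac{8 - 9 t^{4}}{12 t^{5} - 12 t^{4} + 48 t^{3} - 48 t^{2}}, which equals f(t).

F(t) = - \frac{\log{\left(t \right)}}{6} - \frac{\log{\left(t - 1 \right)}}{60} - \frac{17 \log{\left(t^{2} + 4 \right)}}{60} - \frac{17 \operatorname{atan}{\left(\frac{t}{2} \right)}}{60} + \frac{1}{6 t} + C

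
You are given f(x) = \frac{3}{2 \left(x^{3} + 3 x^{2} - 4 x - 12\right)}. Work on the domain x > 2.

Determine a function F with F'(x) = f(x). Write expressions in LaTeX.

An antiderivative is F(x) = \frac{3 \log{\left(x - 2 \right)}}{40} - \frac{3 \log{\left(x + 2 \right)}}{8} + \frac{3 \log{\left(x + 3 \right)}}{10}.

Factor the denominator (2 \left(x - 2\right) \left(x + 2\right) \left(x + 3\right)) and decompose: f = \frac{3}{10 \left(x + 3\right)} - \frac{3}{8 \left(x + 2\right)} + \frac{3}{40 \left(x - 2\right)}; each piece integrates to a log, atan, or power term.
Check: d/dx[\frac{3 \log{\left(x - 2 \right)}}{40} - \frac{3 \log{\left(x + 2 \right)}}{8} + \frac{3 \log{\left(x + 3 \right)}}{10}] = \frac{3}{2 x^{3} + 6 x^{2} - 8 x - 24}, which equals f(x).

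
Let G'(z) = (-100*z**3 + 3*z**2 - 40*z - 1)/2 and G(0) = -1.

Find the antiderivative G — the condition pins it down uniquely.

G(z) = -(25*z**4 - z**3 + 20*z**2 + z + 2)/2

Any candidate G(z) must reproduce the stated G'(z) exactly.
A general antiderivative is z**3/2 - z/2 - 2*(-5*z**2/2 - 1)**2 + 1 + C.
The condition gives C = -1 - (-1) = 0.
So G(z) = -(25*z**4 - z**3 + 20*z**2 + z + 2)/2.
Check: d/dz[-(25*z**4 - z**3 + 20*z**2 + z + 2)/2] = -50*z**3 + 3*z**2/2 - 20*z - 1/2, which equals G'(z).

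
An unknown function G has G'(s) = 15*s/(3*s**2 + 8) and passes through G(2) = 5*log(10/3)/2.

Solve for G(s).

G(s) = 5*log(3*s**2 + 8)/2 - 5*log(6)/2

The substitution u = s**2/2 + 4/3 works: G'(s) is exactly (dG/du)*(du/ds) for that inner function.
A general antiderivative is 5*log(s**2/2 + 4/3)/2 + C.
The condition gives C = 5*log(10/3)/2 - (5*log(10/3)/2) = 0.
So G(s) = 5*log(3*s**2 + 8)/2 - 5*log(6)/2.
Check: d/ds[5*log(3*s**2 + 8)/2 - 5*log(6)/2] = 15*s/(3*s**2 + 8) = G'(s).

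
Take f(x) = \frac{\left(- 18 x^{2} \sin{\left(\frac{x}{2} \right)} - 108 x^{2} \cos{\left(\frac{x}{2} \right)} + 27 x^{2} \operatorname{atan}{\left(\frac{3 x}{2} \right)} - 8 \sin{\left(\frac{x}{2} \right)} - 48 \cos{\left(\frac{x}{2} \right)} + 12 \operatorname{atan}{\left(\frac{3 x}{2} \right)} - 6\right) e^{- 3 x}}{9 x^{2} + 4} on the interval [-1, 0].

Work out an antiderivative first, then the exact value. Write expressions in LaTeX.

f has the shape u'v + uv' for u = 4 \cos{\left(\frac{x}{2} \right)} - \operatorname{atan}{\left(\frac{3 x}{2} \right)} and v = e^{- 3 x} — it is the derivative of the product u*v.
F(x) = - \left(- 4 \cos{\left(\frac{x}{2} \right)} + \operatorname{atan}{\left(\frac{3 x}{2} \right)}\right) e^{- 3 x} is an antiderivative of f.
Check: d/dx[- \left(- 4 \cos{\left(\frac{x}{2} \right)} + \operatorname{atan}{\left(\frac{3 x}{2} \right)}\right) e^{- 3 x}] = \frac{- 18 x^{2} \sin{\left(\frac{x}{2} \right)} - 108 x^{2} \cos{\left(\frac{x}{2} \right)} + 27 x^{2} \operatorname{atan}{\left(\frac{3 x}{2} \right)} - 8 \sin{\left(\frac{x}{2} \right)} - 48 \cos{\left(\frac{x}{2} \right)} + 12 \operatorname{atan}{\left(\frac{3 x}{2} \right)} - 6}{9 x^{2} e^{3 x} + 4 e^{3 x}}, which equals f(x).
F(0) = 4; F(-1) = e^{3} \operatorname{atan}{\left(\frac{3}{2} \right)} + 4 e^{3} \cos{\left(\frac{1}{2} \right)}.
Integral = F(0) - F(-1) = - 4 e^{3} \cos{\left(\frac{1}{2} \right)} - e^{3} \operatorname{atan}{\left(\frac{3}{2} \right)} + 4.

Antiderivative: F(x) = - \left(- 4 \cos{\left(\frac{x}{2} \right)} + \operatorname{atan}{\left(\frac{3 x}{2} \right)}\right) e^{- 3 x}; value = - 4 e^{3} \cos{\left(\frac{1}{2} \right)} - e^{3} \operatorname{atan}{\left(\frac{3}{2} \right)} + 4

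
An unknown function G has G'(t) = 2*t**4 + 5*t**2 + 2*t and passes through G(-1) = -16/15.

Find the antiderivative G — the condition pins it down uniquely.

The integrand splits into summands that can be handled one at a time.
A general antiderivative is 2*t**5/5 + 5*t**3/3 + t**2 + C.
The condition gives C = -16/15 - (-16/15) = 0.
So G(t) = 2*t**5/5 + 5*t**3/3 + t**2.
Check: d/dt[2*t**5/5 + 5*t**3/3 + t**2] = 2*t**4 + 5*t**2 + 2*t = G'(t).

G(t) = 2*t**5/5 + 5*t**3/3 + t**2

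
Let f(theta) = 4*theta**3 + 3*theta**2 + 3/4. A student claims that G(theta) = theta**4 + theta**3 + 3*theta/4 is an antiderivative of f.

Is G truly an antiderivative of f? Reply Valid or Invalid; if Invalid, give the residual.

Valid: G'(theta) = f(theta).

d/dtheta[G] = 4*theta**3 + 3*theta**2 + 3/4
This equals f(theta) exactly, so the claim holds.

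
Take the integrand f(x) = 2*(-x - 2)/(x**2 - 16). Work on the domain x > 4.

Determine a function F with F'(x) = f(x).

Factor the denominator ((x - 4)*(x + 4)) and decompose: f = -1/(2*(x + 4)) - 3/(2*(x - 4)); each piece integrates to a log, atan, or power term.
Check: d/dx[-3*log(x - 4)/2 - log(x + 4)/2] = (-2*x - 4)/(x**2 - 16), which equals f(x).

An antiderivative is F(x) = -3*log(x - 4)/2 - log(x + 4)/2.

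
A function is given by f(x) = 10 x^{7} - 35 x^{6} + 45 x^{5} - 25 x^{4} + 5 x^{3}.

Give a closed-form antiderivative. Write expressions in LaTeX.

An antiderivative is F(x) = \frac{5 x^{8}}{4} - 5 x^{7} + \frac{15 x^{6}}{2} - 5 x^{5} + \frac{5 x^{4}}{4}.

The substitution u = x^{2} - x works: f is exactly (dF/du)*(du/dx) for that inner function.
Check: d/dx[\frac{5 x^{8}}{4} - 5 x^{7} + \frac{15 x^{6}}{2} - 5 x^{5} + \frac{5 x^{4}}{4}] = 10 x^{7} - 35 x^{6} + 45 x^{5} - 25 x^{4} + 5 x^{3} = f(x).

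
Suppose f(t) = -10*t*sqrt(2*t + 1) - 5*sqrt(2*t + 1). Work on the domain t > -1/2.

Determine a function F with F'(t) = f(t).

An antiderivative is F(t) = -(2*t + 1)**(5/2).

Integrate term by term and add the pieces.
Check: d/dt[-(2*t + 1)**(5/2)] = -10*t*sqrt(2*t + 1) - 5*sqrt(2*t + 1) = f(t).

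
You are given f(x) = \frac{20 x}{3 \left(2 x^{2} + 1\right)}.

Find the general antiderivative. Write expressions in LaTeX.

The substitution u = 4 x^{2} + 2 works: f is exactly (dF/du)*(du/dx) for that inner function.
Check: d/dx[\frac{5 \log{\left(4 x^{2} + 2 \right)}}{3}] = \frac{20 x}{6 x^{2} + 3}, which equals f(x).

F(x) = \frac{5 \log{\left(4 x^{2} + 2 \right)}}{3} + C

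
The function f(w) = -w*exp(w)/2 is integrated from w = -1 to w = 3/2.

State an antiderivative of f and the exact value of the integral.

Recognize the product-rule pattern: f = u'v + uv' with u = 1/2 - w/2, v = exp(w), so integration by parts undoes it.
F(w) = (1 - w)*exp(w)/2 is an antiderivative of f.
Check: d/dw[(1 - w)*exp(w)/2] = -w*exp(w)/2 = f(w).
F(3/2) = -exp(3/2)/4; F(-1) = exp(-1).
Integral = F(3/2) - F(-1) = -exp(3/2)/4 - exp(-1).

Antiderivative: F(w) = (1 - w)*exp(w)/2; value = -exp(3/2)/4 - exp(-1)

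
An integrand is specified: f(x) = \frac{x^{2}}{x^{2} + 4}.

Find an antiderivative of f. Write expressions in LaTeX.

An antiderivative is F(x) = x - 2 \operatorname{atan}{\left(\frac{x}{2} \right)}.

A candidate is checked by its d/dx: the result must match f(x).
Check: d/dx[x - 2 \operatorname{atan}{\left(\frac{x}{2} \right)}] = \frac{x^{2}}{x^{2} + 4} = f(x).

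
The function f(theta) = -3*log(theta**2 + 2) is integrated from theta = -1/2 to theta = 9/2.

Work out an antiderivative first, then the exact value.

Recover f(theta) by differentiating a candidate F(theta); any mismatch rules it out.
F(theta) = -3*(theta*log(theta**2 + 2) - 2*theta + 2*sqrt(2)*atan(sqrt(2)*theta/2)) is an antiderivative of f.
Check: d/dtheta[-3*(theta*log(theta**2 + 2) - 2*theta + 2*sqrt(2)*atan(sqrt(2)*theta/2))] = -3*log(theta**2 + 2) = f(theta).
F(9/2) = -27*log(89/4)/2 - 6*sqrt(2)*atan(9*sqrt(2)/4) + 27; F(-1/2) = -3 + 3*log(9/4)/2 + 6*sqrt(2)*atan(sqrt(2)/4).
Integral = F(9/2) - F(-1/2) = -27*log(89/4)/2 - 6*sqrt(2)*atan(9*sqrt(2)/4) - 6*sqrt(2)*atan(sqrt(2)/4) - 3*log(9/4)/2 + 30.

Antiderivative: F(theta) = -3*(theta*log(theta**2 + 2) - 2*theta + 2*sqrt(2)*atan(sqrt(2)*theta/2)); value = -27*log(89/4)/2 - 6*sqrt(2)*atan(9*sqrt(2)/4) - 6*sqrt(2)*atan(sqrt(2)/4) - 3*log(9/4)/2 + 30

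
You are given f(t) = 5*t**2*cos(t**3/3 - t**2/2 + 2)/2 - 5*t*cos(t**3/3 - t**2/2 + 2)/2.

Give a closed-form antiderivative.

An antiderivative is F(t) = 5*sin(t**3/3 - t**2/2 + 2)/2.

f matches the chain-rule pattern g'(h)*h' with inner function h(t) = t**3/3 - t**2/2 + 2; substituting u = h(t) collapses the integral.
Check: d/dt[5*sin(t**3/3 - t**2/2 + 2)/2] = 5*t**2*cos(t**3/3 - t**2/2 + 2)/2 - 5*t*cos(t**3/3 - t**2/2 + 2)/2 = f(t).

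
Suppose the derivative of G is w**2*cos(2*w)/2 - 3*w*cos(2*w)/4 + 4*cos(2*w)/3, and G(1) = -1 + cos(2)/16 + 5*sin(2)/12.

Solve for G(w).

G(w) = w**2*sin(2*w)/4 - 3*w*sin(2*w)/8 + w*cos(2*w)/4 + 13*sin(2*w)/24 - 3*cos(2*w)/16 - 1

The integrand splits into summands that can be handled one at a time.
A general antiderivative is w**2*sin(2*w)/4 - 3*w*sin(2*w)/8 + w*cos(2*w)/4 + 13*sin(2*w)/24 - 3*cos(2*w)/16 + C.
The condition gives C = -1 + cos(2)/16 + 5*sin(2)/12 - (cos(2)/16 + 5*sin(2)/12) = -1.
So G(w) = w**2*sin(2*w)/4 - 3*w*sin(2*w)/8 + w*cos(2*w)/4 + 13*sin(2*w)/24 - 3*cos(2*w)/16 - 1.
Check: d/dw[w**2*sin(2*w)/4 - 3*w*sin(2*w)/8 + w*cos(2*w)/4 + 13*sin(2*w)/24 - 3*cos(2*w)/16 - 1] = w**2*cos(2*w)/2 - 3*w*cos(2*w)/4 + 4*cos(2*w)/3 = G'(w).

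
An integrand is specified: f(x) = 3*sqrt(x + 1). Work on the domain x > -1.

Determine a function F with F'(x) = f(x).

Whatever form F(x) takes, F'(x) = f(x) is non-negotiable.
Check: d/dx[2*(x + 1)**(3/2)] = 3*sqrt(x + 1) = f(x).

An antiderivative is F(x) = 2*(x + 1)**(3/2).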